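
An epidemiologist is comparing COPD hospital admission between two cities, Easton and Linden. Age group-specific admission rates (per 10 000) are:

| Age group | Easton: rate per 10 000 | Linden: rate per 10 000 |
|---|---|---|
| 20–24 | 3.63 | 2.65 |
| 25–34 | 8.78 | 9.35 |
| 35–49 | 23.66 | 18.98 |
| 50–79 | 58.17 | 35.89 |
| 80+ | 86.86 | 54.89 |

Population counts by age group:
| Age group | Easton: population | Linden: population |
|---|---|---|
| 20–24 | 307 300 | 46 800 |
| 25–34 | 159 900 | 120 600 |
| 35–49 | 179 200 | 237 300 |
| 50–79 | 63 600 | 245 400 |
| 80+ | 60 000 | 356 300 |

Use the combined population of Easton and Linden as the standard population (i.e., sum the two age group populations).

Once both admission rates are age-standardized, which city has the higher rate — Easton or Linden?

Easton

Combined standard total = 1 776 400; weights = 0.1993, 0.1579, 0.2345, 0.1739, 0.2344.
Easton: 0.1993×3.63 + 0.1579×8.78 + 0.2345×23.66 + 0.1739×58.17 + 0.2344×86.86 = 38.1316 per 10 000.
Linden: 0.1993×2.65 + 0.1579×9.35 + 0.2345×18.98 + 0.1739×35.89 + 0.2344×54.89 = 25.5612 per 10 000.
The crude rates (20.35 vs 33.90) would put Linden higher, but that reflects its age composition; once standardized to a common age structure, Easton has the higher underlying rate.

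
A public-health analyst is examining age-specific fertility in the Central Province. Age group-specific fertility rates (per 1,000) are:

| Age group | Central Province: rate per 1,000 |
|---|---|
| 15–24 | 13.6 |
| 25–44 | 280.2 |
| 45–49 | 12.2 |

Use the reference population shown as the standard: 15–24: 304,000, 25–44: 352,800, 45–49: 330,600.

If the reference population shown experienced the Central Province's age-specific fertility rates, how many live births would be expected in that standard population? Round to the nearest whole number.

107022

Expected live births = Σ (standard pop × age-specific rate ÷ 1,000)
= 304,000×13.6/1,000 + 352,800×280.2/1,000 + 330,600×12.2/1,000
= 4134.40 + 98854.56 + 4033.32 = 107022.28.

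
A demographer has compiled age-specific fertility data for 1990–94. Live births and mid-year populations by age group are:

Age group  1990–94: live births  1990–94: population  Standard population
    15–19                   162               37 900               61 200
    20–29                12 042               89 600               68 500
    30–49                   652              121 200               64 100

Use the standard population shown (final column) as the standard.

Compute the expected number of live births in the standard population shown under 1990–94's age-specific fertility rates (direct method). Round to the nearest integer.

Age-specific rates per 1 000 for 1990–94: 4.274, 134.397, 5.380.
Expected live births = Σ (standard pop × age-specific rate ÷ 1 000)
= 61 200×4.274/1 000 + 68 500×134.397/1 000 + 64 100×5.380/1 000
= 261.59 + 9206.22 + 344.83 = 9812.64.

9813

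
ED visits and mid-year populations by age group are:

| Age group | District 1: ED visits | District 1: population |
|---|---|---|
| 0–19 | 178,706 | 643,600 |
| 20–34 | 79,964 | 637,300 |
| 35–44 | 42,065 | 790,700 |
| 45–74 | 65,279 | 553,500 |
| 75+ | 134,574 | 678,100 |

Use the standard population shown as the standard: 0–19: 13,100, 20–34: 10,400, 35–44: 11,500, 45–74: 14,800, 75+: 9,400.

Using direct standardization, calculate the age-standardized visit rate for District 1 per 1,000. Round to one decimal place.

Age-specific rates per 1,000 for District 1: 277.666, 125.473, 53.200, 117.939, 198.457.
Standard total = 59,200; weights = 0.2213, 0.1757, 0.1943, 0.2500, 0.1588.
Standardized rate: 0.2213×277.666 + 0.1757×125.473 + 0.1943×53.200 + 0.2500×117.939 + 0.1588×198.457 = 154.8165 per 1,000.

154.8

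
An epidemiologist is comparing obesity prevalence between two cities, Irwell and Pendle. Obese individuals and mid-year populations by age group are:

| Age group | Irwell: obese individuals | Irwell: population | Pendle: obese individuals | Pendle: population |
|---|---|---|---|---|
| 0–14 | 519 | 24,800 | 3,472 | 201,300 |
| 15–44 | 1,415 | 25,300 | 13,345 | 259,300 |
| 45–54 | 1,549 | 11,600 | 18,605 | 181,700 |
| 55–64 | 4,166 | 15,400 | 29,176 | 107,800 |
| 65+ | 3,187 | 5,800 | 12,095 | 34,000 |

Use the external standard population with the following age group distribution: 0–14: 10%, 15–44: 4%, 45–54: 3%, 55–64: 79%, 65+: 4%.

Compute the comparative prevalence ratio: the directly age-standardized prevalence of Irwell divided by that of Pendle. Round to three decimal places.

1.039

Age-specific rates per 1,000 for Irwell: 20.927, 55.929, 133.534, 270.519, 549.483.
For Pendle: 17.248, 51.465, 102.394, 270.649, 355.735.
Standard weights: 0.10, 0.04, 0.03, 0.79, 0.04.
Irwell: 0.1000×20.927 + 0.0400×55.929 + 0.0300×133.534 + 0.7900×270.519 + 0.0400×549.483 = 244.0256 per 1,000.
Pendle: 0.1000×17.248 + 0.0400×51.465 + 0.0300×102.394 + 0.7900×270.649 + 0.0400×355.735 = 234.8976 per 1,000.
Ratio = 244.0256 ÷ 234.8976 = 1.03886.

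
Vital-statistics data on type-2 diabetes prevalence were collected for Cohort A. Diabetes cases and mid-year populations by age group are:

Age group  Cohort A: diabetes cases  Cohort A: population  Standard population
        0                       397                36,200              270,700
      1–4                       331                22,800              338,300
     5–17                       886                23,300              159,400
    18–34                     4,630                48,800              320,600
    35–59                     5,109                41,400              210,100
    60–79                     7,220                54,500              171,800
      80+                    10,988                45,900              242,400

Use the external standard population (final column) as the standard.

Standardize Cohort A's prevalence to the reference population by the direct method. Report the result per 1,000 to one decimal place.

Age-specific rates per 1,000 for Cohort A: 10.967, 14.518, 38.026, 94.877, 123.406, 132.477, 239.390.
Standard total = 1,713,300; weights = 0.1580, 0.1975, 0.0930, 0.1871, 0.1226, 0.1003, 0.1415.
Standardized rate: 0.1580×10.967 + 0.1975×14.518 + 0.0930×38.026 + 0.1871×94.877 + 0.1226×123.406 + 0.1003×132.477 + 0.1415×239.390 = 88.1773 per 1,000.

88.2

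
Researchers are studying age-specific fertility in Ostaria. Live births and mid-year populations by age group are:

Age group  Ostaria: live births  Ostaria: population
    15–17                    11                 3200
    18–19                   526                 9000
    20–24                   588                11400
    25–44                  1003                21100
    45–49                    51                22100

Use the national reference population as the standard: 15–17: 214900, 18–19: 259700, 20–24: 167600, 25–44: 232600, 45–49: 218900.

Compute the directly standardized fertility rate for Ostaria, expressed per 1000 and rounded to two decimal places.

Age-specific rates per 1000 for Ostaria: 3.438, 58.444, 51.579, 47.536, 2.308.
Standard total = 1093700; weights = 0.1965, 0.2375, 0.1532, 0.2127, 0.2001.
Standardized rate: 0.1965×3.438 + 0.2375×58.444 + 0.1532×51.579 + 0.2127×47.536 + 0.2001×2.308 = 33.0285 per 1000.

33.03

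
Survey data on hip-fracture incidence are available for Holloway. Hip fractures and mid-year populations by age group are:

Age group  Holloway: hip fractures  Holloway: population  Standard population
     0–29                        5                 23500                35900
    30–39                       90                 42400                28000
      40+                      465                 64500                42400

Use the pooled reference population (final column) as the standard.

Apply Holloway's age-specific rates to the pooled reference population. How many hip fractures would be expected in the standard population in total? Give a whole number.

373

Age-specific rates per 100000 for Holloway: 21.28, 212.26, 720.93.
Expected hip fractures = Σ (standard pop × age-specific rate ÷ 100000)
= 35900×21.28/100000 + 28000×212.26/100000 + 42400×720.93/100000
= 7.64 + 59.43 + 305.67 = 372.75.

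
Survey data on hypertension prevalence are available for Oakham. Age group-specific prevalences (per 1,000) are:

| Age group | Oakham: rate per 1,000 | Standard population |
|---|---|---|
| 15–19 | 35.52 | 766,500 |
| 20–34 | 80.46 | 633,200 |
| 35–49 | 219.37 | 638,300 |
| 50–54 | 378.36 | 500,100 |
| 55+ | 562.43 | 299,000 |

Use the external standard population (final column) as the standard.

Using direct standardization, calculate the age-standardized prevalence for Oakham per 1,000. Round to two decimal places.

202.88

Standard total = 2,837,100; weights = 0.2702, 0.2232, 0.2250, 0.1763, 0.1054.
Standardized rate: 0.2702×35.52 + 0.2232×80.46 + 0.2250×219.37 + 0.1763×378.36 + 0.1054×562.43 = 202.8768 per 1,000.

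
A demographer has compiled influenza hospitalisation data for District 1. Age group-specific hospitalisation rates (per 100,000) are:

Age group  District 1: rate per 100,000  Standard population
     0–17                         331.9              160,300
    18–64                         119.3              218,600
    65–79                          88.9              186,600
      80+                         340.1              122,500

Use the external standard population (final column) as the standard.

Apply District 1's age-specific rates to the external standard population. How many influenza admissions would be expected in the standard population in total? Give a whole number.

Expected influenza admissions = Σ (standard pop × age-specific rate ÷ 100,000)
= 160,300×331.9/100,000 + 218,600×119.3/100,000 + 186,600×88.9/100,000 + 122,500×340.1/100,000
= 532.04 + 260.79 + 165.89 + 416.62 = 1375.34.

1375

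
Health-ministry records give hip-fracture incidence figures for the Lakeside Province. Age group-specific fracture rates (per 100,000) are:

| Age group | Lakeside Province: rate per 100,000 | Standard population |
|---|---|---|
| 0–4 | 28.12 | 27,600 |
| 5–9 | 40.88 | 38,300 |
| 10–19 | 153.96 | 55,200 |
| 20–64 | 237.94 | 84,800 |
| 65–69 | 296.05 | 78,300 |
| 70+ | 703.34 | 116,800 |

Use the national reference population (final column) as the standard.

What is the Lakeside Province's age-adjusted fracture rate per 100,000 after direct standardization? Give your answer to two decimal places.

Standard total = 401,000; weights = 0.0688, 0.0955, 0.1377, 0.2115, 0.1953, 0.2913.
Standardized rate: 0.0688×28.12 + 0.0955×40.88 + 0.1377×153.96 + 0.2115×237.94 + 0.1953×296.05 + 0.2913×703.34 = 340.0213 per 100,000.

340.02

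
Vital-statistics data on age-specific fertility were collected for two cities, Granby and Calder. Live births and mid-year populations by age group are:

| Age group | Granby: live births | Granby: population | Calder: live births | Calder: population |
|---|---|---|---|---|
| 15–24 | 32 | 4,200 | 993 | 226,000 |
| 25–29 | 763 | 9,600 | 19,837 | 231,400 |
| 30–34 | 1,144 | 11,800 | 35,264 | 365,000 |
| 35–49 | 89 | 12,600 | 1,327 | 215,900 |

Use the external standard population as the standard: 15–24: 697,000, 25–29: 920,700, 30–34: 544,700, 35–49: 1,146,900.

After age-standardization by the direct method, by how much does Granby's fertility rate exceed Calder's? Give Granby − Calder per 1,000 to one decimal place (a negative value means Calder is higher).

-0.7

Age-specific rates per 1,000 for Granby: 7.619, 79.479, 96.949, 7.063.
For Calder: 4.394, 85.726, 96.614, 6.146.
Standard total = 3,309,300; weights = 0.2106, 0.2782, 0.1646, 0.3466.
Granby: 0.2106×7.619 + 0.2782×79.479 + 0.1646×96.949 + 0.3466×7.063 = 42.1226 per 1,000.
Calder: 0.2106×4.394 + 0.2782×85.726 + 0.1646×96.614 + 0.3466×6.146 = 42.8082 per 1,000.
Difference = 42.1226 − 42.8082 = -0.6856.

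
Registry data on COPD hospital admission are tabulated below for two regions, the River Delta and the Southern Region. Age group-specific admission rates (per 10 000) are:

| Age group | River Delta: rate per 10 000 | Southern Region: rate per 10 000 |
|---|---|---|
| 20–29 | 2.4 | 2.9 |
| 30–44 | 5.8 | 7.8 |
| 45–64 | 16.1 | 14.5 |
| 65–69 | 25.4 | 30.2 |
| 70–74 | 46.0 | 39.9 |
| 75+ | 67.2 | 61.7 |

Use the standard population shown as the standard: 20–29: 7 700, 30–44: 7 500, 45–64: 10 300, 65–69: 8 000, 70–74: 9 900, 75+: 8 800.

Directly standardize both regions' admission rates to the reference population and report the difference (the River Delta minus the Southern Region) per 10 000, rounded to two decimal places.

1.30

Standard total = 52 200; weights = 0.1475, 0.1437, 0.1973, 0.1533, 0.1897, 0.1686.
The River Delta: 0.1475×2.4 + 0.1437×5.8 + 0.1973×16.1 + 0.1533×25.4 + 0.1897×46.0 + 0.1686×67.2 = 28.3098 per 10 000.
The Southern Region: 0.1475×2.9 + 0.1437×7.8 + 0.1973×14.5 + 0.1533×30.2 + 0.1897×39.9 + 0.1686×61.7 = 27.0067 per 10 000.
Difference = 28.3098 − 27.0067 = 1.3031.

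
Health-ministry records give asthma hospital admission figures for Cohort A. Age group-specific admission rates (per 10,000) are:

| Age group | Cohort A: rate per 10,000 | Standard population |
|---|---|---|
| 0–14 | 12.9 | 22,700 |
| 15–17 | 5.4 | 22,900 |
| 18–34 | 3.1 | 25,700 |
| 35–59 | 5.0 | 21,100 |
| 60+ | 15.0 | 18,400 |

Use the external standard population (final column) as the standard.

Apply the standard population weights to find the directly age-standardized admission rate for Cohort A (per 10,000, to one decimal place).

Standard total = 110,800; weights = 0.2049, 0.2067, 0.2319, 0.1904, 0.1661.
Standardized rate: 0.2049×12.9 + 0.2067×5.4 + 0.2319×3.1 + 0.1904×5.0 + 0.1661×15.0 = 7.9211 per 10,000.

7.9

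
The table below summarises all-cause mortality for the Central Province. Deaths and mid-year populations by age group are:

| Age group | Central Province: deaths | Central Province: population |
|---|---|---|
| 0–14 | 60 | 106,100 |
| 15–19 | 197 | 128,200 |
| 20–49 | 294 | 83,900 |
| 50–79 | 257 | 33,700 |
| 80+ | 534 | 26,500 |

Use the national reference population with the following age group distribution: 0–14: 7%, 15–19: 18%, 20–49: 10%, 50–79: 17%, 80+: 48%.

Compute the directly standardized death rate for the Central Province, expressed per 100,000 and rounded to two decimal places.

Age-specific rates per 100,000 for the Central Province: 56.55, 153.67, 350.42, 762.61, 2015.09.
Standard weights: 0.07, 0.18, 0.10, 0.17, 0.48.
Standardized rate: 0.0700×56.55 + 0.1800×153.67 + 0.1000×350.42 + 0.1700×762.61 + 0.4800×2015.09 = 1163.5494 per 100,000.

1163.55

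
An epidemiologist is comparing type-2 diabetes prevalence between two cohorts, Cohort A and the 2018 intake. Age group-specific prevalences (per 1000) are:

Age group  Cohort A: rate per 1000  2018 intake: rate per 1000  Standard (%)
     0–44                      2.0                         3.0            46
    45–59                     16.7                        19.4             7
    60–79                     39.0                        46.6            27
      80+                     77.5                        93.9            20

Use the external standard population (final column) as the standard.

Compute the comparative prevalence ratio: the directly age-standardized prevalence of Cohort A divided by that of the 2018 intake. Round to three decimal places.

0.825

Standard weights: 0.46, 0.07, 0.27, 0.20.
Cohort A: 0.4600×2.0 + 0.0700×16.7 + 0.2700×39.0 + 0.2000×77.5 = 28.1190 per 1000.
The 2018 intake: 0.4600×3.0 + 0.0700×19.4 + 0.2700×46.6 + 0.2000×93.9 = 34.1000 per 1000.
Ratio = 28.1190 ÷ 34.1000 = 0.82460.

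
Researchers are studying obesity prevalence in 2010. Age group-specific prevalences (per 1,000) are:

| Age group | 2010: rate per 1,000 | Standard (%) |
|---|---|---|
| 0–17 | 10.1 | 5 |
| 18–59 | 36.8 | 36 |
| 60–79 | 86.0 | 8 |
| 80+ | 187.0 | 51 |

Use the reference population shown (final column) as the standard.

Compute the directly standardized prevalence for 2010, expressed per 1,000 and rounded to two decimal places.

116.00

Standard weights: 0.05, 0.36, 0.08, 0.51.
Standardized rate: 0.0500×10.1 + 0.3600×36.8 + 0.0800×86.0 + 0.5100×187.0 = 116.0030 per 1,000.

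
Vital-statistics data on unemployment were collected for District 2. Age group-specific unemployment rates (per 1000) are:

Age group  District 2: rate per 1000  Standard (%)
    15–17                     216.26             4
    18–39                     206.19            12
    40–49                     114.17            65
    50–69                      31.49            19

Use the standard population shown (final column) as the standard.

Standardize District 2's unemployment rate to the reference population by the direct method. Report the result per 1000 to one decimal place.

113.6

Standard weights: 0.04, 0.12, 0.65, 0.19.
Standardized rate: 0.0400×216.26 + 0.1200×206.19 + 0.6500×114.17 + 0.1900×31.49 = 113.5868 per 1000.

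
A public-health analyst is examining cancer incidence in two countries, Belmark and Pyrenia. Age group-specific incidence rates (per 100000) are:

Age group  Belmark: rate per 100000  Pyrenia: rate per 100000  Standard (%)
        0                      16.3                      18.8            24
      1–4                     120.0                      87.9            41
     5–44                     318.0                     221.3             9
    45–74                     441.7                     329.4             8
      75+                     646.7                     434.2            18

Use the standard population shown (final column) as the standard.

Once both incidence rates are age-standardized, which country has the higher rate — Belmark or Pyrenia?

Belmark

Standard weights: 0.24, 0.41, 0.09, 0.08, 0.18.
Belmark: 0.2400×16.3 + 0.4100×120.0 + 0.0900×318.0 + 0.0800×441.7 + 0.1800×646.7 = 233.4740 per 100000.
Pyrenia: 0.2400×18.8 + 0.4100×87.9 + 0.0900×221.3 + 0.0800×329.4 + 0.1800×434.2 = 164.9760 per 100000.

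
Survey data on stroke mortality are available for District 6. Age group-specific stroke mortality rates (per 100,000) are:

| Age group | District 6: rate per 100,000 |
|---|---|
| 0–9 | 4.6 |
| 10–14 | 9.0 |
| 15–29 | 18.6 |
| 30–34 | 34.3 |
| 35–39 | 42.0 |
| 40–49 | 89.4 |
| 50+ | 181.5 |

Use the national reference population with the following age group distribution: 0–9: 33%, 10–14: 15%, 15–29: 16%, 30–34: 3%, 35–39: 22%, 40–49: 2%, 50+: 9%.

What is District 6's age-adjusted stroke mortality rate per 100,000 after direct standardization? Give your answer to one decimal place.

Standard weights: 0.33, 0.15, 0.16, 0.03, 0.22, 0.02, 0.09.
Standardized rate: 0.3300×4.6 + 0.1500×9.0 + 0.1600×18.6 + 0.0300×34.3 + 0.2200×42.0 + 0.0200×89.4 + 0.0900×181.5 = 34.2360 per 100,000.

34.2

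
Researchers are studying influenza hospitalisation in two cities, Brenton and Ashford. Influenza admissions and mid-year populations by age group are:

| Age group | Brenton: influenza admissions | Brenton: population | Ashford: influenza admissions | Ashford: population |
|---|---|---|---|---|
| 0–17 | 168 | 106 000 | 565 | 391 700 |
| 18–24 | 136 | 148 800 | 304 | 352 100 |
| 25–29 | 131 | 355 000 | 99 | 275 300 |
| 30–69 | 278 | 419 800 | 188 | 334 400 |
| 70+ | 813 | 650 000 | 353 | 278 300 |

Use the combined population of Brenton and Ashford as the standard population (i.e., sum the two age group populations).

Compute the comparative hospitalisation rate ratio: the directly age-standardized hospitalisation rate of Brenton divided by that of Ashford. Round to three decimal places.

Age-specific rates per 100 000 for Brenton: 158.49, 91.40, 36.90, 66.22, 125.08.
For Ashford: 144.24, 86.34, 35.96, 56.22, 126.84.
Combined standard total = 3 311 400; weights = 0.1503, 0.1513, 0.1903, 0.2278, 0.2803.
Brenton: 0.1503×158.49 + 0.1513×91.40 + 0.1903×36.90 + 0.2278×66.22 + 0.2803×125.08 = 94.8162 per 100 000.
Ashford: 0.1503×144.24 + 0.1513×86.34 + 0.1903×35.96 + 0.2278×56.22 + 0.2803×126.84 = 89.9472 per 100 000.
Ratio = 94.8162 ÷ 89.9472 = 1.05413.

1.054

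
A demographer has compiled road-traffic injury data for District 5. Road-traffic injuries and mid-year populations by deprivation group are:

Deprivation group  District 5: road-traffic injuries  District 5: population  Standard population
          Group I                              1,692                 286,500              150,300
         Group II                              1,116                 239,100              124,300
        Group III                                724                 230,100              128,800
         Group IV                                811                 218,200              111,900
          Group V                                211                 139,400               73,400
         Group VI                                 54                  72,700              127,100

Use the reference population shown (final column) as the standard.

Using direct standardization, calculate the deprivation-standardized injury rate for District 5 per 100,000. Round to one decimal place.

348.5

Deprivation-specific rates per 100,000 for District 5: 590.58, 466.75, 314.65, 371.68, 151.36, 74.28.
Standard total = 715,800; weights = 0.2100, 0.1737, 0.1799, 0.1563, 0.1025, 0.1776.
Standardized rate: 0.2100×590.58 + 0.1737×466.75 + 0.1799×314.65 + 0.1563×371.68 + 0.1025×151.36 + 0.1776×74.28 = 348.4890 per 100,000.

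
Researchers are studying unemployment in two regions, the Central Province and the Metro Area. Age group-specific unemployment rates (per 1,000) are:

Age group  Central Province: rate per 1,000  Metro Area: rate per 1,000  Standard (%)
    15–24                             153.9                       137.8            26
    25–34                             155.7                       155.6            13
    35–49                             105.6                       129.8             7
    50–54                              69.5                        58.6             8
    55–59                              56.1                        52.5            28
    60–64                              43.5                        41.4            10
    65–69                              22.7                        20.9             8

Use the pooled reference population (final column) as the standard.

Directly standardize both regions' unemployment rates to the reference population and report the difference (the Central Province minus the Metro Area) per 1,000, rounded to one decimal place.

4.7

Standard weights: 0.26, 0.13, 0.07, 0.08, 0.28, 0.10, 0.08.
The Central Province: 0.2600×153.9 + 0.1300×155.7 + 0.0700×105.6 + 0.0800×69.5 + 0.2800×56.1 + 0.1000×43.5 + 0.0800×22.7 = 95.0810 per 1,000.
The Metro Area: 0.2600×137.8 + 0.1300×155.6 + 0.0700×129.8 + 0.0800×58.6 + 0.2800×52.5 + 0.1000×41.4 + 0.0800×20.9 = 90.3420 per 1,000.
Difference = 95.0810 − 90.3420 = 4.7390.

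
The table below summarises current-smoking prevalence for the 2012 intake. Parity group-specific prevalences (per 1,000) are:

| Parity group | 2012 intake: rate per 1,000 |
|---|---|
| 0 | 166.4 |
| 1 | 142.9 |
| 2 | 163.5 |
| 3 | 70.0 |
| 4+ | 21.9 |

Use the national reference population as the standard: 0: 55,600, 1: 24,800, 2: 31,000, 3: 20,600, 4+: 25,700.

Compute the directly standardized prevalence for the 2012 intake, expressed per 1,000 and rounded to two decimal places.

Standard total = 157,700; weights = 0.3526, 0.1573, 0.1966, 0.1306, 0.1630.
Standardized rate: 0.3526×166.4 + 0.1573×142.9 + 0.1966×163.5 + 0.1306×70.0 + 0.1630×21.9 = 125.9930 per 1,000.

125.99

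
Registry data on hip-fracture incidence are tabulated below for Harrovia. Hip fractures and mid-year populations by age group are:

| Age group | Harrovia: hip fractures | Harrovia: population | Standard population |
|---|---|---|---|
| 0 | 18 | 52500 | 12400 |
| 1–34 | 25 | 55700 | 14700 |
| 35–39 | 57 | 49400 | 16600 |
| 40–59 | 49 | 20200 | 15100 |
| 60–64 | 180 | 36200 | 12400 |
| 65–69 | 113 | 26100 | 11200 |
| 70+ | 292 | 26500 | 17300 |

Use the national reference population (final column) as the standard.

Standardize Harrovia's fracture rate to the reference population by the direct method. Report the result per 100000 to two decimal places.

Age-specific rates per 100000 for Harrovia: 34.29, 44.88, 115.38, 242.57, 497.24, 432.95, 1101.89.
Standard total = 99700; weights = 0.1244, 0.1474, 0.1665, 0.1515, 0.1244, 0.1123, 0.1735.
Standardized rate: 0.1244×34.29 + 0.1474×44.88 + 0.1665×115.38 + 0.1515×242.57 + 0.1244×497.24 + 0.1123×432.95 + 0.1735×1101.89 = 368.5117 per 100000.

368.51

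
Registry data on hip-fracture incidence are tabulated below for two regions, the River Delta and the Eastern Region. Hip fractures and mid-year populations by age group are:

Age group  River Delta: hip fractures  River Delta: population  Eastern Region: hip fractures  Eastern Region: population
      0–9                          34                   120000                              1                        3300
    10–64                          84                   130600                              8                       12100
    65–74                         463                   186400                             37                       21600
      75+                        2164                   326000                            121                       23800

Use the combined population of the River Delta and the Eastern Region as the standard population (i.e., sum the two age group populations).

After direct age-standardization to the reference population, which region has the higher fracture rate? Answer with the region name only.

River Delta

Age-specific rates per 100000 for the River Delta: 28.33, 64.32, 248.39, 663.80.
For the Eastern Region: 30.30, 66.12, 171.30, 508.40.
Combined standard total = 823800; weights = 0.1497, 0.1732, 0.2525, 0.4246.
The River Delta: 0.1497×28.33 + 0.1732×64.32 + 0.2525×248.39 + 0.4246×663.80 = 359.9606 per 100000.
The Eastern Region: 0.1497×30.30 + 0.1732×66.12 + 0.2525×171.30 + 0.4246×508.40 = 275.1156 per 100000.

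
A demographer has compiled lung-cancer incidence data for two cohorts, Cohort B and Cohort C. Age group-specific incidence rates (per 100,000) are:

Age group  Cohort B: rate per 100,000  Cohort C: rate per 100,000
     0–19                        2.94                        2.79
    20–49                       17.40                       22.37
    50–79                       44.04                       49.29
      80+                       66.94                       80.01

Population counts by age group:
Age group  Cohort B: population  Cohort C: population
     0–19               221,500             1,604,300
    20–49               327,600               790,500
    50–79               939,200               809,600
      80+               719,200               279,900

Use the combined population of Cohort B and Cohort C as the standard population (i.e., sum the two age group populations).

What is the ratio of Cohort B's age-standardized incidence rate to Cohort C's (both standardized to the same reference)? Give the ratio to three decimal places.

0.860

Combined standard total = 5,691,800; weights = 0.3208, 0.1964, 0.3072, 0.1755.
Cohort B: 0.3208×2.94 + 0.1964×17.40 + 0.3072×44.04 + 0.1755×66.94 = 29.6426 per 100,000.
Cohort C: 0.3208×2.79 + 0.1964×22.37 + 0.3072×49.29 + 0.1755×80.01 = 34.4781 per 100,000.
Ratio = 29.6426 ÷ 34.4781 = 0.85975.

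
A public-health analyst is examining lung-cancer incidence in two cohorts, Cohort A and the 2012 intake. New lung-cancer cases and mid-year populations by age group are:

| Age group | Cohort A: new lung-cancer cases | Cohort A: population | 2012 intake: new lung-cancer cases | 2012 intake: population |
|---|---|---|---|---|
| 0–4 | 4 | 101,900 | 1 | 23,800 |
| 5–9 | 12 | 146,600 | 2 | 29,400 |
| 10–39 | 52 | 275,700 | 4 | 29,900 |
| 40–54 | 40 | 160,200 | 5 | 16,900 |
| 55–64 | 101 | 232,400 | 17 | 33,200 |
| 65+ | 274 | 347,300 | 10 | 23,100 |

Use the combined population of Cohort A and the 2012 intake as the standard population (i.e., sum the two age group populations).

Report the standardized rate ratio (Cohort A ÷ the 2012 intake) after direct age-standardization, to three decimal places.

1.300

Age-specific rates per 100,000 for Cohort A: 3.93, 8.19, 18.86, 24.97, 43.46, 78.89.
For the 2012 intake: 4.20, 6.80, 13.38, 29.59, 51.20, 43.29.
Combined standard total = 1,420,400; weights = 0.0885, 0.1239, 0.2152, 0.1247, 0.1870, 0.2608.
Cohort A: 0.0885×3.93 + 0.1239×8.19 + 0.2152×18.86 + 0.1247×24.97 + 0.1870×43.46 + 0.2608×78.89 = 37.2327 per 100,000.
The 2012 intake: 0.0885×4.20 + 0.1239×6.80 + 0.2152×13.38 + 0.1247×29.59 + 0.1870×51.20 + 0.2608×43.29 = 28.6455 per 100,000.
Ratio = 37.2327 ÷ 28.6455 = 1.29978.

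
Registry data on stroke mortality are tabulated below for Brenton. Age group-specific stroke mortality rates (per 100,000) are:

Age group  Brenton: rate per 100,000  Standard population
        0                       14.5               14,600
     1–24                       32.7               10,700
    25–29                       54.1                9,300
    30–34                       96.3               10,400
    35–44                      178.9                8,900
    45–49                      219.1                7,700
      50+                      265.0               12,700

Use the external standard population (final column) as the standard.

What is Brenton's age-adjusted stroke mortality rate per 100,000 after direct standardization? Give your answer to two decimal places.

Standard total = 74,300; weights = 0.1965, 0.1440, 0.1252, 0.1400, 0.1198, 0.1036, 0.1709.
Standardized rate: 0.1965×14.5 + 0.1440×32.7 + 0.1252×54.1 + 0.1400×96.3 + 0.1198×178.9 + 0.1036×219.1 + 0.1709×265.0 = 117.2412 per 100,000.

117.24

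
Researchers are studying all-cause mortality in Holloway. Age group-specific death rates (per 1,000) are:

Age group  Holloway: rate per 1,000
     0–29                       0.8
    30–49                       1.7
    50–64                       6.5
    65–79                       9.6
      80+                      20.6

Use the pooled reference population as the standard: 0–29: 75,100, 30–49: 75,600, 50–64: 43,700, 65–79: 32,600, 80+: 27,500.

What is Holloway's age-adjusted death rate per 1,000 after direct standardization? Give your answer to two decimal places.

5.31

Standard total = 254,500; weights = 0.2951, 0.2971, 0.1717, 0.1281, 0.1081.
Standardized rate: 0.2951×0.8 + 0.2971×1.7 + 0.1717×6.5 + 0.1281×9.6 + 0.1081×20.6 = 5.3128 per 1,000.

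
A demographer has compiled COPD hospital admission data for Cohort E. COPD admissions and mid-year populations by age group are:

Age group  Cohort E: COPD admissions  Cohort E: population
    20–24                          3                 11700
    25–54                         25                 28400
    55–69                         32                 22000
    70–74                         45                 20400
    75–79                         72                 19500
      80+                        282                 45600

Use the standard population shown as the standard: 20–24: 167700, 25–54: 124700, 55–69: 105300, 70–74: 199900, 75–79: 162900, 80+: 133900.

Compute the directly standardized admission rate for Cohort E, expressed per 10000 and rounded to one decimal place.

Age-specific rates per 10000 for Cohort E: 2.56, 8.80, 14.55, 22.06, 36.92, 61.84.
Standard total = 894400; weights = 0.1875, 0.1394, 0.1177, 0.2235, 0.1821, 0.1497.
Standardized rate: 0.1875×2.56 + 0.1394×8.80 + 0.1177×14.55 + 0.2235×22.06 + 0.1821×36.92 + 0.1497×61.84 = 24.3340 per 10000.

24.3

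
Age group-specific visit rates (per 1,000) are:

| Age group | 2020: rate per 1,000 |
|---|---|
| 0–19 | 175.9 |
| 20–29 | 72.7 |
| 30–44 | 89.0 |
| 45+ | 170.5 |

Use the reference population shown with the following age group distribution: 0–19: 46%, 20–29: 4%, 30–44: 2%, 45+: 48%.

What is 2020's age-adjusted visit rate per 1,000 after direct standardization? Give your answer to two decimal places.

167.44

Standard weights: 0.46, 0.04, 0.02, 0.48.
Standardized rate: 0.4600×175.9 + 0.0400×72.7 + 0.0200×89.0 + 0.4800×170.5 = 167.4420 per 1,000.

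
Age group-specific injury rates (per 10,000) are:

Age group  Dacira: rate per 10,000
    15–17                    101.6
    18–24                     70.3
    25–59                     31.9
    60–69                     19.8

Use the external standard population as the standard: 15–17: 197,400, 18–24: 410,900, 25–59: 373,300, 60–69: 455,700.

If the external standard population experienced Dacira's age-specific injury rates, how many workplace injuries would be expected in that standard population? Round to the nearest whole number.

6987

Expected workplace injuries = Σ (standard pop × age-specific rate ÷ 10,000)
= 197,400×101.6/10,000 + 410,900×70.3/10,000 + 373,300×31.9/10,000 + 455,700×19.8/10,000
= 2005.58 + 2888.63 + 1190.83 + 902.29 = 6987.32.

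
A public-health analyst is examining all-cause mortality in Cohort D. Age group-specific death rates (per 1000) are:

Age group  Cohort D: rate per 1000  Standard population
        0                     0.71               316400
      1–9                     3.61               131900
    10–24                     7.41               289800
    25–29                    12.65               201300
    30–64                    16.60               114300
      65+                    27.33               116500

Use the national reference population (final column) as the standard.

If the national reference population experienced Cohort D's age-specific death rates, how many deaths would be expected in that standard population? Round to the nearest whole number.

Expected deaths = Σ (standard pop × age-specific rate ÷ 1000)
= 316400×0.71/1000 + 131900×3.61/1000 + 289800×7.41/1000 + 201300×12.65/1000 + 114300×16.60/1000 + 116500×27.33/1000
= 224.64 + 476.16 + 2147.42 + 2546.45 + 1897.38 + 3183.95 = 10475.99.

10476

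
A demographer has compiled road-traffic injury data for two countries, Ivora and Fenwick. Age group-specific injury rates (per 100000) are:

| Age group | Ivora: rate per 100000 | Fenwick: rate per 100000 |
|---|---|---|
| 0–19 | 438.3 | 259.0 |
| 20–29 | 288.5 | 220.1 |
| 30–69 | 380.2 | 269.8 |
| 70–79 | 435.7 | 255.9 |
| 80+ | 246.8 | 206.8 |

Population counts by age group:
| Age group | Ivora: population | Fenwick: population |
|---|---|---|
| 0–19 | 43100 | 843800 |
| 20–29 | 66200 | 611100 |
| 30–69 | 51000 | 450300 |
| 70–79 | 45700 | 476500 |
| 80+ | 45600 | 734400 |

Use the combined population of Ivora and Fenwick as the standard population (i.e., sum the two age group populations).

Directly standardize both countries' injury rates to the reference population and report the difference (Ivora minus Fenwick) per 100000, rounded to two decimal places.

Combined standard total = 3367700; weights = 0.2634, 0.2011, 0.1489, 0.1551, 0.2316.
Ivora: 0.2634×438.3 + 0.2011×288.5 + 0.1489×380.2 + 0.1551×435.7 + 0.2316×246.8 = 354.7674 per 100000.
Fenwick: 0.2634×259.0 + 0.2011×220.1 + 0.1489×269.8 + 0.1551×255.9 + 0.2316×206.8 = 240.2134 per 100000.
Difference = 354.7674 − 240.2134 = 114.5540.

114.55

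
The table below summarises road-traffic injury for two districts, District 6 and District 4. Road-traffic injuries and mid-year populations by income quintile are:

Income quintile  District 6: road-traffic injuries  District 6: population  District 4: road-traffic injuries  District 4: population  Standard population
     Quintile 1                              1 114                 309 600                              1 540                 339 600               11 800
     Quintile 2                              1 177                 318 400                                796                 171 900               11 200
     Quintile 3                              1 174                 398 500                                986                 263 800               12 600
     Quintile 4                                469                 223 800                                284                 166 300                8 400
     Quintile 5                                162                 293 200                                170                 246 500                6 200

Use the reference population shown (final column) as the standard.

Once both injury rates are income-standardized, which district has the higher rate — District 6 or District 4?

Income-specific rates per 100 000 for District 6: 359.82, 369.66, 294.60, 209.56, 55.25.
For District 4: 453.47, 463.06, 373.77, 170.78, 68.97.
Standard total = 50 200; weights = 0.2351, 0.2231, 0.2510, 0.1673, 0.1235.
District 6: 0.2351×359.82 + 0.2231×369.66 + 0.2510×294.60 + 0.1673×209.56 + 0.1235×55.25 = 282.8879 per 100 000.
District 4: 0.2351×453.47 + 0.2231×463.06 + 0.2510×373.77 + 0.1673×170.78 + 0.1235×68.97 = 340.8138 per 100 000.

District 4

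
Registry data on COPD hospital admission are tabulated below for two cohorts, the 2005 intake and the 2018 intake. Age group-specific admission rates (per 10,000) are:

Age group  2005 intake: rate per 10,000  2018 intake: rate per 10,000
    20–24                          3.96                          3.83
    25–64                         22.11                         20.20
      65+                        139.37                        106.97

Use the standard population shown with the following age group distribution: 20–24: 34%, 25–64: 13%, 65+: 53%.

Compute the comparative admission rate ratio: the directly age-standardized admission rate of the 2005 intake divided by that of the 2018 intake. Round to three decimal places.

1.288

Standard weights: 0.34, 0.13, 0.53.
The 2005 intake: 0.3400×3.96 + 0.1300×22.11 + 0.5300×139.37 = 78.0868 per 10,000.
The 2018 intake: 0.3400×3.83 + 0.1300×20.20 + 0.5300×106.97 = 60.6223 per 10,000.
Ratio = 78.0868 ÷ 60.6223 = 1.28809.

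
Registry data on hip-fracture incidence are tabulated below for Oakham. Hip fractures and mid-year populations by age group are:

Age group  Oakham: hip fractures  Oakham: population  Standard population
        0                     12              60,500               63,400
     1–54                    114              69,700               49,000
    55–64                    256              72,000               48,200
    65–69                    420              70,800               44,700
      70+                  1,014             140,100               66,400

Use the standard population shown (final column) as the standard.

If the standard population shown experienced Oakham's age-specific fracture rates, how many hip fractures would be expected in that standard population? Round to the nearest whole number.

1010

Age-specific rates per 100,000 for Oakham: 19.83, 163.56, 355.56, 593.22, 723.77.
Expected hip fractures = Σ (standard pop × age-specific rate ÷ 100,000)
= 63,400×19.83/100,000 + 49,000×163.56/100,000 + 48,200×355.56/100,000 + 44,700×593.22/100,000 + 66,400×723.77/100,000
= 12.58 + 80.14 + 171.38 + 265.17 + 480.58 = 1009.85.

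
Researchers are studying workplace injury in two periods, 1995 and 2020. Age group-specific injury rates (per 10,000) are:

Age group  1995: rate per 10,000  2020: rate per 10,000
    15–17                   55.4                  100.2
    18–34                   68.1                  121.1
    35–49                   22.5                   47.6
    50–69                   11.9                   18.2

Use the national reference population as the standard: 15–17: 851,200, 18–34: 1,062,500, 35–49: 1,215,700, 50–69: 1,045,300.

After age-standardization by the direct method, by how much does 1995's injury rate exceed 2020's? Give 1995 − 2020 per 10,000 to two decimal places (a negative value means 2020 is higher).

Standard total = 4,174,700; weights = 0.2039, 0.2545, 0.2912, 0.2504.
1995: 0.2039×55.4 + 0.2545×68.1 + 0.2912×22.5 + 0.2504×11.9 = 38.1596 per 10,000.
2020: 0.2039×100.2 + 0.2545×121.1 + 0.2912×47.6 + 0.2504×18.2 = 69.6699 per 10,000.
Difference = 38.1596 − 69.6699 = -31.5102.

-31.51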